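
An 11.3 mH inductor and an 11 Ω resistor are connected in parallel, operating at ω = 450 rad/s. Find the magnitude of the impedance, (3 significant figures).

4.62 Ω

X_L = ωL = 5.08 Ω
Parallel: admittances add. Y = 1/R + 1/(jωL)
Y = (0.0909 − j0.197) S
|Y| = 0.217 S → |Z| = 1/|Y| = 4.62 Ω, ∠Z = −∠Y = 65.2°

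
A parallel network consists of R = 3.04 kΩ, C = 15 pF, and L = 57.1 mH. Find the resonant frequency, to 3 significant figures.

ω₀ = 1/√(LC) = 1/√(0.0571 × 1.5e-11) = 1.081e+06 rad/s
f₀ = ω₀/(2π) = 172 kHz

172 kHz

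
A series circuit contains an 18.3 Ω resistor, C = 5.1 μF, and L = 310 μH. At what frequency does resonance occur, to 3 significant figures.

4.00 kHz

ω₀ = 1/√(LC) = 1/√(0.00031 × 5.1e-06) = 25150 rad/s
f₀ = ω₀/(2π) = 4.00 kHz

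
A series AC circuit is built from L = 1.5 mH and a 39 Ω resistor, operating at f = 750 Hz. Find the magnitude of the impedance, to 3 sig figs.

39.6 Ω

ω = 2πf = 4712 rad/s
X_L = ωL = 7.07 Ω
Z = 39.0 + j7.07 Ω
|Z| = √(39.0² + 7.07²) = 39.6 Ω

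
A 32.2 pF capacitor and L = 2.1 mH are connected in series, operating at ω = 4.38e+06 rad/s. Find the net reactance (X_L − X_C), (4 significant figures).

2108 Ω

X_L = ωL = 9198 Ω
X_C = 1/(ωC) = 7090 Ω
X = 9198 − 7090 = 2108 Ω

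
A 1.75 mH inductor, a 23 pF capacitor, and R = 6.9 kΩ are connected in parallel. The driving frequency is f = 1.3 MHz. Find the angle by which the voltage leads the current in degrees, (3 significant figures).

ω = 2πf = 8.168e+06 rad/s
X_L = ωL = 14300 Ω
X_C = 1/(ωC) = 5320 Ω
Parallel: admittances add. Y = 1/R + 1/(jωL) + jωC
Y = (0.000145 + j0.000118) S
|Y| = 0.000187 S → |Z| = 1/|Y| = 5350 Ω, ∠Z = −∠Y = -39.1°

-39.1°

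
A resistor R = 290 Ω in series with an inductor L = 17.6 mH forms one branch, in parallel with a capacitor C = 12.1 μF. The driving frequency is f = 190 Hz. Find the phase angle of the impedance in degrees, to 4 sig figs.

ω = 2πf = 1194 rad/s
X_L = ωL = 21.01 Ω
X_C = 1/(ωC) = 69.23 Ω
Branch 1 (R+jX_L): Z₁ = 290.0 + j21.01 Ω, |Z₁| = 290.8 Ω
Branch 2 (−jX_C): Z₂ = −j69.23 Ω
Parallel: Z = Z₁Z₂/(Z₁+Z₂), |Z| = 68.47 Ω, ∠Z = -76.42°

-76.42°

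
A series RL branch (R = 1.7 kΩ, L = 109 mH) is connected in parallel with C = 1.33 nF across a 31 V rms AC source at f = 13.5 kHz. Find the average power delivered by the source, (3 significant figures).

ω = 2πf = 84820 rad/s
X_L = ωL = 9250 Ω
X_C = 1/(ωC) = 8860 Ω
Branch 1 (R+jX_L): Z₁ = 1700 + j9250 Ω, |Z₁| = 9400 Ω
Branch 2 (−jX_C): Z₂ = −j8860 Ω
Parallel: Z = Z₁Z₂/(Z₁+Z₂), |Z| = 47800 Ω, ∠Z = -23.1°
I = V/|Z| = 648 μA
P = VI cos φ = 31 × 0.000648 × cos(-23.1°) = 18.5 mW

18.5 mW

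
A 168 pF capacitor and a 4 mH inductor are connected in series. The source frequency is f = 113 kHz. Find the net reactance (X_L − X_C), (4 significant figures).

ω = 2πf = 710000 rad/s
X_L = ωL = 2840 Ω
X_C = 1/(ωC) = 8384 Ω
X = 2840 − 8384 = -5544 Ω

-5544 Ω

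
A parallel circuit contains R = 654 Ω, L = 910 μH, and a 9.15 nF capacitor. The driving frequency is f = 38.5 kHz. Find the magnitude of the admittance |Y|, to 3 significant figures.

ω = 2πf = 241900 rad/s
X_L = ωL = 220 Ω
X_C = 1/(ωC) = 452 Ω
Parallel: admittances add. Y = 1/R + 1/(jωL) + jωC
Y = (0.00153 − j0.00233) S
|Y| = 0.00279 S → |Z| = 1/|Y| = 359 Ω, ∠Z = −∠Y = 56.7°

2.79 mS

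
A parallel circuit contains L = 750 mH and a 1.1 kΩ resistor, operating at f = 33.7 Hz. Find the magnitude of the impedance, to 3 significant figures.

157 Ω

ω = 2πf = 211.7 rad/s
X_L = ωL = 159 Ω
Parallel: admittances add. Y = 1/R + 1/(jωL)
Y = (0.000909 − j0.00630) S
|Y| = 0.00636 S → |Z| = 1/|Y| = 157 Ω, ∠Z = −∠Y = 81.8°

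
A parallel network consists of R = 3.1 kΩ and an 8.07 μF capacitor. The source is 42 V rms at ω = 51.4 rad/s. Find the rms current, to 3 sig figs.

X_C = 1/(ωC) = 2410 Ω
Parallel: admittances add. Y = 1/R + jωC
Y = (0.000323 + j0.000415) S
|Y| = 0.000525 S → |Z| = 1/|Y| = 1900 Ω, ∠Z = −∠Y = -52.1°
I = V/|Z| = 42/1900 = 22.1 mA

22.1 mA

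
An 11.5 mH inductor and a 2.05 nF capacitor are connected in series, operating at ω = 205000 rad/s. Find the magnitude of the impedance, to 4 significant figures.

X_L = ωL = 2358 Ω
X_C = 1/(ωC) = 2380 Ω
Net reactance X = X_L − X_C = -22.04 Ω
Z = − j22.04 Ω
|Z| = √(0² + 22.04²) = 22.04 Ω

22.04 Ω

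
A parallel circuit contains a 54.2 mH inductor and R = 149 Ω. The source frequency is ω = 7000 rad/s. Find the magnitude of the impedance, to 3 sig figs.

X_L = ωL = 379 Ω
Parallel: admittances add. Y = 1/R + 1/(jωL)
Y = (0.00671 − j0.00264) S
|Y| = 0.00721 S → |Z| = 1/|Y| = 139 Ω, ∠Z = −∠Y = 21.4°

139 Ω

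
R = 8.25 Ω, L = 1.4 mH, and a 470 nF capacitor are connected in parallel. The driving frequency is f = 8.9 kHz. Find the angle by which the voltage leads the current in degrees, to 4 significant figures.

ω = 2πf = 55920 rad/s
X_L = ωL = 78.29 Ω
X_C = 1/(ωC) = 38.05 Ω
Parallel: admittances add. Y = 1/R + 1/(jωL) + jωC
Y = (0.1212 + j0.01351) S
|Y| = 0.1220 S → |Z| = 1/|Y| = 8.199 Ω, ∠Z = −∠Y = -6.359°

-6.359°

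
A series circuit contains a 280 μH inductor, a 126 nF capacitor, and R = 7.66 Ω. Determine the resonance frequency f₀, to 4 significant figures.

ω₀ = 1/√(LC) = 1/√(0.00028 × 1.26e-07) = 168400 rad/s
f₀ = ω₀/(2π) = 26.80 kHz

26.80 kHz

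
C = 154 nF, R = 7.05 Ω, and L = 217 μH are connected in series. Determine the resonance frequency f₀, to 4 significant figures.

27.53 kHz

ω₀ = 1/√(LC) = 1/√(0.000217 × 1.54e-07) = 173000 rad/s
f₀ = ω₀/(2π) = 27.53 kHz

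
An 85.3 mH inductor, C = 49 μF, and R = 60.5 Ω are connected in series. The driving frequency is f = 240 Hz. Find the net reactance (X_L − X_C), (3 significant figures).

ω = 2πf = 1508 rad/s
X_L = ωL = 129 Ω
X_C = 1/(ωC) = 13.5 Ω
X = 129 − 13.5 = 115 Ω

115 Ω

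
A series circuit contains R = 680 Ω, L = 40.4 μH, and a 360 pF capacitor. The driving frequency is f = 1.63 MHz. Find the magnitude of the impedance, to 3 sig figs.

ω = 2πf = 1.024e+07 rad/s
X_L = ωL = 414 Ω
X_C = 1/(ωC) = 271 Ω
Net reactance X = X_L − X_C = 143 Ω
Z = 680 + j143 Ω
|Z| = √(680² + 143²) = 695 Ω

695 Ω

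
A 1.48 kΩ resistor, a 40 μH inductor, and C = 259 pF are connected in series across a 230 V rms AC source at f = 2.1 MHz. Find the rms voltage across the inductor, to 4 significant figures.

ω = 2πf = 1.319e+07 rad/s
X_L = ωL = 527.8 Ω
X_C = 1/(ωC) = 292.6 Ω
Net reactance X = X_L − X_C = 235.2 Ω
Z = 1480 + j235.2 Ω
|Z| = √(1480² + 235.2²) = 1499 Ω
I = V/|Z| = 153.5 mA
V_L = I·|Z_L| = 0.1535 × 527.8 = 81.00 V

81.00 V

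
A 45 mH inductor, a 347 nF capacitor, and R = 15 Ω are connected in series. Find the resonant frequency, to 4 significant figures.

ω₀ = 1/√(LC) = 1/√(0.045 × 3.47e-07) = 8003 rad/s
f₀ = ω₀/(2π) = 1.274 kHz

1.274 kHz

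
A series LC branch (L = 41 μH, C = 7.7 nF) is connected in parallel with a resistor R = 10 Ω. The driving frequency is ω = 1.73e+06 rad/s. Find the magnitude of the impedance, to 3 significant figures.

X_L = ωL = 70.9 Ω
X_C = 1/(ωC) = 75.1 Ω
Branch 1: Z₁ = R = 10.0 Ω
Branch 2 (series LC): Z₂ = j(X_L − X_C) = −j4.14 Ω
Parallel: Z = Z₁Z₂/(Z₁+Z₂), |Z| = 3.82 Ω, ∠Z = -67.5°

3.82 Ω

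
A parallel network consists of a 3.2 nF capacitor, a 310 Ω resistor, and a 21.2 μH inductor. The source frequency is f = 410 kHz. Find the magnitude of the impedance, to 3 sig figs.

94.6 Ω

ω = 2πf = 2.576e+06 rad/s
X_L = ωL = 54.6 Ω
X_C = 1/(ωC) = 121 Ω
Parallel: admittances add. Y = 1/R + 1/(jωL) + jωC
Y = (0.00323 − j0.0101) S
|Y| = 0.0106 S → |Z| = 1/|Y| = 94.6 Ω, ∠Z = −∠Y = 72.2°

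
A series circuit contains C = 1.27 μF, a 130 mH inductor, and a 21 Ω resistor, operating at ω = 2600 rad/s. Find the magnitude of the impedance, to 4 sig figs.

X_L = ωL = 338.0 Ω
X_C = 1/(ωC) = 302.8 Ω
Net reactance X = X_L − X_C = 35.15 Ω
Z = 21.00 + j35.15 Ω
|Z| = √(21.00² + 35.15²) = 40.95 Ω

40.95 Ω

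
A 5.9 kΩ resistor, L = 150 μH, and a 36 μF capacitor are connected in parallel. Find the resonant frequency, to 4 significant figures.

ω₀ = 1/√(LC) = 1/√(0.00015 × 3.6e-05) = 13610 rad/s
f₀ = ω₀/(2π) = 2.166 kHz

2.166 kHz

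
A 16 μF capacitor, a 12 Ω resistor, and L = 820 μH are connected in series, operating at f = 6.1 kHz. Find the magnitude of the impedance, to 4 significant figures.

ω = 2πf = 38330 rad/s
X_L = ωL = 31.43 Ω
X_C = 1/(ωC) = 1.631 Ω
Net reactance X = X_L − X_C = 29.80 Ω
Z = 12.00 + j29.80 Ω
|Z| = √(12.00² + 29.80²) = 32.12 Ω

32.12 Ω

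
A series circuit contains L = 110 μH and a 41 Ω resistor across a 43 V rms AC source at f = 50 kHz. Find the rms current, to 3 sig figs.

802 mA

ω = 2πf = 314200 rad/s
X_L = ωL = 34.6 Ω
Z = 41.0 + j34.6 Ω
|Z| = √(41.0² + 34.6²) = 53.6 Ω
I = V/|Z| = 43/53.6 = 802 mA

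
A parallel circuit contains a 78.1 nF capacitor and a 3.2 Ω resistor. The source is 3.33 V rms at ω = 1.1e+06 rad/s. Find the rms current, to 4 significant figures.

1.079 A

X_C = 1/(ωC) = 11.64 Ω
Parallel: admittances add. Y = 1/R + jωC
Y = (0.3125 + j0.08591) S
|Y| = 0.3241 S → |Z| = 1/|Y| = 3.086 Ω, ∠Z = −∠Y = -15.37°
I = V/|Z| = 3.33/3.086 = 1.079 A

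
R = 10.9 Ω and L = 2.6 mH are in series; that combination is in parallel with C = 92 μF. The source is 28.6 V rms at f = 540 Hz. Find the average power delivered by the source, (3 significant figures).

45.3 W

ω = 2πf = 3393 rad/s
X_L = ωL = 8.82 Ω
X_C = 1/(ωC) = 3.20 Ω
Branch 1 (R+jX_L): Z₁ = 10.9 + j8.82 Ω, |Z₁| = 14.0 Ω
Branch 2 (−jX_C): Z₂ = −j3.20 Ω
Parallel: Z = Z₁Z₂/(Z₁+Z₂), |Z| = 3.66 Ω, ∠Z = -78.3°
I = V/|Z| = 7.81 A
P = VI cos φ = 28.6 × 7.81 × cos(-78.3°) = 45.3 W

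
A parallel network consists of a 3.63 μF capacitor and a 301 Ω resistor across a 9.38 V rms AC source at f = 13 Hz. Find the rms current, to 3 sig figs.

ω = 2πf = 81.68 rad/s
X_C = 1/(ωC) = 3370 Ω
Parallel: admittances add. Y = 1/R + jωC
Y = (0.00332 + j0.000297) S
|Y| = 0.00334 S → |Z| = 1/|Y| = 300 Ω, ∠Z = −∠Y = -5.10°
I = V/|Z| = 9.38/300 = 31.3 mA

31.3 mA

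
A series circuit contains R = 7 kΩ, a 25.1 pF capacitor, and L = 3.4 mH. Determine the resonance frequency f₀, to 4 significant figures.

544.8 kHz

ω₀ = 1/√(LC) = 1/√(0.0034 × 2.51e-11) = 3.423e+06 rad/s
f₀ = ω₀/(2π) = 544.8 kHz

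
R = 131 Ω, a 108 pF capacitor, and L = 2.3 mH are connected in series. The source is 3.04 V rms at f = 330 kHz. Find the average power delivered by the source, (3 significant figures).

ω = 2πf = 2.073e+06 rad/s
X_L = ωL = 4770 Ω
X_C = 1/(ωC) = 4470 Ω
Net reactance X = X_L − X_C = 303 Ω
Z = 131 + j303 Ω
|Z| = √(131² + 303²) = 330 Ω
∠Z = arctan(303/131) = 66.6°
I = V/|Z| = 9.20 mA
P = VI cos φ = 3.04 × 0.00920 × cos(66.6°) = 11.1 mW

11.1 mW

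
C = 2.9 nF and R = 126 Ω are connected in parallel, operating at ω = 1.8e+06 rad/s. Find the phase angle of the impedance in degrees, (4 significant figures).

X_C = 1/(ωC) = 191.6 Ω
Parallel: admittances add. Y = 1/R + jωC
Y = (0.007937 + j0.005220) S
|Y| = 0.009499 S → |Z| = 1/|Y| = 105.3 Ω, ∠Z = −∠Y = -33.33°

-33.33°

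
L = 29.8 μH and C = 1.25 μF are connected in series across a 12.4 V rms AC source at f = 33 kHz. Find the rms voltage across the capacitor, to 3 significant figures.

ω = 2πf = 207300 rad/s
X_L = ωL = 6.18 Ω
X_C = 1/(ωC) = 3.86 Ω
Net reactance X = X_L − X_C = 2.32 Ω
Z = j2.32 Ω
|Z| = √(0² + 2.32²) = 2.32 Ω
I = V/|Z| = 5.34 A
V_C = I·|Z_C| = 5.34 × 3.86 = 20.6 V

20.6 V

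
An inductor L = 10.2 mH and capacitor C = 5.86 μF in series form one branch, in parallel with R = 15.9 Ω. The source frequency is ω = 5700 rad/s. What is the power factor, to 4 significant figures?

0.8711

X_L = ωL = 58.14 Ω
X_C = 1/(ωC) = 29.94 Ω
Branch 1: Z₁ = R = 15.90 Ω
Branch 2 (series LC): Z₂ = j(X_L − X_C) = j28.20 Ω
Parallel: Z = Z₁Z₂/(Z₁+Z₂), |Z| = 13.85 Ω, ∠Z = 29.41°
cos φ = cos(29.41°) = 0.8711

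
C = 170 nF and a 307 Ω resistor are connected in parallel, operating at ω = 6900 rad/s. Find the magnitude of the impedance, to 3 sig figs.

X_C = 1/(ωC) = 853 Ω
Parallel: admittances add. Y = 1/R + jωC
Y = (0.00326 + j0.00117) S
|Y| = 0.00346 S → |Z| = 1/|Y| = 289 Ω, ∠Z = −∠Y = -19.8°

289 Ω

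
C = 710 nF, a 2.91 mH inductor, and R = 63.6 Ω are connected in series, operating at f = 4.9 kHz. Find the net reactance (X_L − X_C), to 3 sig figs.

43.8 Ω

ω = 2πf = 30790 rad/s
X_L = ωL = 89.6 Ω
X_C = 1/(ωC) = 45.7 Ω
X = 89.6 − 45.7 = 43.8 Ω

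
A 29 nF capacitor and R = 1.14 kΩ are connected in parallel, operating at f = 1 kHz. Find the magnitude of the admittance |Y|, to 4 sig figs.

ω = 2πf = 6283 rad/s
X_C = 1/(ωC) = 5488 Ω
Parallel: admittances add. Y = 1/R + jωC
Y = (0.0008772 + j0.0001822) S
|Y| = 0.0008959 S → |Z| = 1/|Y| = 1116 Ω, ∠Z = −∠Y = -11.73°

895.9 μS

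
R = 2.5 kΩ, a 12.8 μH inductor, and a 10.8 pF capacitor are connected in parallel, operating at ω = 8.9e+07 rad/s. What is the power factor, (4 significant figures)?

0.9790

X_L = ωL = 1139 Ω
X_C = 1/(ωC) = 1040 Ω
Parallel: admittances add. Y = 1/R + 1/(jωL) + jωC
Y = (0.0004000 + j8.339e-05) S
|Y| = 0.0004086 S → |Z| = 1/|Y| = 2447 Ω, ∠Z = −∠Y = -11.78°
cos φ = cos(-11.78°) = 0.9790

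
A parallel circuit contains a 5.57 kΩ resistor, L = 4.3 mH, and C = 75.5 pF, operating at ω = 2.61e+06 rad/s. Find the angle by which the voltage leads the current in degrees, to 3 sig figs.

X_L = ωL = 11200 Ω
X_C = 1/(ωC) = 5070 Ω
Parallel: admittances add. Y = 1/R + 1/(jωL) + jωC
Y = (0.000180 + j0.000108) S
|Y| = 0.000209 S → |Z| = 1/|Y| = 4770 Ω, ∠Z = −∠Y = -31.0°

-31.0°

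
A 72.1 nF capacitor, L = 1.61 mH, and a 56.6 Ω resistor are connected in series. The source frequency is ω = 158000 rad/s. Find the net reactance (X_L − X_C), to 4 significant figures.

X_L = ωL = 254.4 Ω
X_C = 1/(ωC) = 87.78 Ω
X = 254.4 − 87.78 = 166.6 Ω

166.6 Ω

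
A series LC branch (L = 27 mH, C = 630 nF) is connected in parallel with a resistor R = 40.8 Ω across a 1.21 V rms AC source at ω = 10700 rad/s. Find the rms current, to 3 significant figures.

X_L = ωL = 289 Ω
X_C = 1/(ωC) = 148 Ω
Branch 1: Z₁ = R = 40.8 Ω
Branch 2 (series LC): Z₂ = j(X_L − X_C) = j141 Ω
Parallel: Z = Z₁Z₂/(Z₁+Z₂), |Z| = 39.2 Ω, ∠Z = 16.2°
I = V/|Z| = 1.21/39.2 = 30.9 mA

30.9 mA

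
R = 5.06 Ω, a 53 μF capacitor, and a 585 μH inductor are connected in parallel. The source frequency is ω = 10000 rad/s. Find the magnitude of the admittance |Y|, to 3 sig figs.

410 mS

X_L = ωL = 5.85 Ω
X_C = 1/(ωC) = 1.89 Ω
Parallel: admittances add. Y = 1/R + 1/(jωL) + jωC
Y = (0.198 + j0.359) S
|Y| = 0.410 S → |Z| = 1/|Y| = 2.44 Ω, ∠Z = −∠Y = -61.2°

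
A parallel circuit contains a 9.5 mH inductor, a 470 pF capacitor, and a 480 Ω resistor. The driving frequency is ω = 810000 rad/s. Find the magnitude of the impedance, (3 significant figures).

X_L = ωL = 7700 Ω
X_C = 1/(ωC) = 2630 Ω
Parallel: admittances add. Y = 1/R + 1/(jωL) + jωC
Y = (0.00208 + j0.000251) S
|Y| = 0.00210 S → |Z| = 1/|Y| = 477 Ω, ∠Z = −∠Y = -6.86°

477 Ω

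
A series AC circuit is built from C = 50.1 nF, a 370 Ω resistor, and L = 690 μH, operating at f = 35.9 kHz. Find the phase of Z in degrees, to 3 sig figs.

ω = 2πf = 225600 rad/s
X_L = ωL = 156 Ω
X_C = 1/(ωC) = 88.5 Ω
Net reactance X = X_L − X_C = 67.2 Ω
Z = 370 + j67.2 Ω
|Z| = √(370² + 67.2²) = 376 Ω
∠Z = arctan(67.2/370) = 10.3°

10.3°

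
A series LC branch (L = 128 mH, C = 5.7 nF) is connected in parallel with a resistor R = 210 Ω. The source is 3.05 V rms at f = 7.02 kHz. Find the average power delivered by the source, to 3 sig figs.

ω = 2πf = 44110 rad/s
X_L = ωL = 5650 Ω
X_C = 1/(ωC) = 3980 Ω
Branch 1: Z₁ = R = 210 Ω
Branch 2 (series LC): Z₂ = j(X_L − X_C) = j1670 Ω
Parallel: Z = Z₁Z₂/(Z₁+Z₂), |Z| = 208 Ω, ∠Z = 7.17°
I = V/|Z| = 14.6 mA
P = VI cos φ = 3.05 × 0.0146 × cos(7.17°) = 44.3 mW

44.3 mW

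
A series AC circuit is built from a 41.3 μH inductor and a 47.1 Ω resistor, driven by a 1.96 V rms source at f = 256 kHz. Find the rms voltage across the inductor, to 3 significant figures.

1.60 V

ω = 2πf = 1.608e+06 rad/s
X_L = ωL = 66.4 Ω
Z = 47.1 + j66.4 Ω
|Z| = √(47.1² + 66.4²) = 81.4 Ω
I = V/|Z| = 24.1 mA
V_L = I·|Z_L| = 0.0241 × 66.4 = 1.60 V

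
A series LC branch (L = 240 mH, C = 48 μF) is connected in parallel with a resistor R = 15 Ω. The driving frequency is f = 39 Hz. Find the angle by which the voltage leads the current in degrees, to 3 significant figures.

ω = 2πf = 245.0 rad/s
X_L = ωL = 58.8 Ω
X_C = 1/(ωC) = 85.0 Ω
Branch 1: Z₁ = R = 15.0 Ω
Branch 2 (series LC): Z₂ = j(X_L − X_C) = −j26.2 Ω
Parallel: Z = Z₁Z₂/(Z₁+Z₂), |Z| = 13.0 Ω, ∠Z = -29.8°

-29.8°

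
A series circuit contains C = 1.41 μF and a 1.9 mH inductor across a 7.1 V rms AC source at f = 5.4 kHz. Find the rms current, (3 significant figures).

163 mA

ω = 2πf = 33930 rad/s
X_L = ωL = 64.5 Ω
X_C = 1/(ωC) = 20.9 Ω
Net reactance X = X_L − X_C = 43.6 Ω
Z = j43.6 Ω
|Z| = √(0² + 43.6²) = 43.6 Ω
I = V/|Z| = 7.1/43.6 = 163 mA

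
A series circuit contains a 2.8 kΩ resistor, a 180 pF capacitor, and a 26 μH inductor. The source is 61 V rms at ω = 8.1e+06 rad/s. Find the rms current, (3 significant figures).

X_L = ωL = 211 Ω
X_C = 1/(ωC) = 686 Ω
Net reactance X = X_L − X_C = -475 Ω
Z = 2800 − j475 Ω
|Z| = √(2800² + 475²) = 2840 Ω
I = V/|Z| = 61/2840 = 21.5 mA

21.5 mA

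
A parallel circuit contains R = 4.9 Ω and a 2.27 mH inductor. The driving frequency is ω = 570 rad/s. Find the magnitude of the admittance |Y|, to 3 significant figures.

X_L = ωL = 1.29 Ω
Parallel: admittances add. Y = 1/R + 1/(jωL)
Y = (0.204 − j0.773) S
|Y| = 0.799 S → |Z| = 1/|Y| = 1.25 Ω, ∠Z = −∠Y = 75.2°

799 mS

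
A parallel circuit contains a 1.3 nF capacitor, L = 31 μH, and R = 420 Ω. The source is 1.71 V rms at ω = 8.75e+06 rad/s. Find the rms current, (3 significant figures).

13.8 mA

X_L = ωL = 271 Ω
X_C = 1/(ωC) = 87.9 Ω
Parallel: admittances add. Y = 1/R + 1/(jωL) + jωC
Y = (0.00238 + j0.00769) S
|Y| = 0.00805 S → |Z| = 1/|Y| = 124 Ω, ∠Z = −∠Y = -72.8°
I = V/|Z| = 1.71/124 = 13.8 mA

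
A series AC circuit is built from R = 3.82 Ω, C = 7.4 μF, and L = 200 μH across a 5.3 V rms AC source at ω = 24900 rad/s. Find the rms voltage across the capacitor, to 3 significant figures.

X_L = ωL = 4.98 Ω
X_C = 1/(ωC) = 5.43 Ω
Net reactance X = X_L − X_C = -0.447 Ω
Z = 3.82 − j0.447 Ω
|Z| = √(3.82² + 0.447²) = 3.85 Ω
I = V/|Z| = 1.38 A
V_C = I·|Z_C| = 1.38 × 5.43 = 7.48 V

7.48 V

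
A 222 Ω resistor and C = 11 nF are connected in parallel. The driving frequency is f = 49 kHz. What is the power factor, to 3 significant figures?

0.799

ω = 2πf = 307900 rad/s
X_C = 1/(ωC) = 295 Ω
Parallel: admittances add. Y = 1/R + jωC
Y = (0.00450 + j0.00339) S
|Y| = 0.00564 S → |Z| = 1/|Y| = 177 Ω, ∠Z = −∠Y = -36.9°
cos φ = cos(-36.9°) = 0.799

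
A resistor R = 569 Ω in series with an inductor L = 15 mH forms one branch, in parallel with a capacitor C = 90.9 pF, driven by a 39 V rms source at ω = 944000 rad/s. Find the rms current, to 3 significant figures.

X_L = ωL = 14200 Ω
X_C = 1/(ωC) = 11700 Ω
Branch 1 (R+jX_L): Z₁ = 569 + j14200 Ω, |Z₁| = 14200 Ω
Branch 2 (−jX_C): Z₂ = −j11700 Ω
Parallel: Z = Z₁Z₂/(Z₁+Z₂), |Z| = 64300 Ω, ∠Z = -79.5°
I = V/|Z| = 39/64300 = 607 μA

607 μA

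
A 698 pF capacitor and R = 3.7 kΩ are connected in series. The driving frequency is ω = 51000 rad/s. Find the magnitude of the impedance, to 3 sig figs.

28300 Ω

X_C = 1/(ωC) = 28100 Ω
Z = 3700 − j28100 Ω
|Z| = √(3700² + 28100²) = 28300 Ω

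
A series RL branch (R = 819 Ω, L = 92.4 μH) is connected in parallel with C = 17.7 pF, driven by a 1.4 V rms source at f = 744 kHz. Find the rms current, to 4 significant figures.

1.462 mA

ω = 2πf = 4.675e+06 rad/s
X_L = ωL = 431.9 Ω
X_C = 1/(ωC) = 12090 Ω
Branch 1 (R+jX_L): Z₁ = 819.0 + j431.9 Ω, |Z₁| = 925.9 Ω
Branch 2 (−jX_C): Z₂ = −j12090 Ω
Parallel: Z = Z₁Z₂/(Z₁+Z₂), |Z| = 957.9 Ω, ∠Z = 23.79°
I = V/|Z| = 1.4/957.9 = 1.462 mA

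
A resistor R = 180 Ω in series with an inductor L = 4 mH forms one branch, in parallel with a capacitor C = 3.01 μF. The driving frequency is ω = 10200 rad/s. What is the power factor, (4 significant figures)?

X_L = ωL = 40.80 Ω
X_C = 1/(ωC) = 32.57 Ω
Branch 1 (R+jX_L): Z₁ = 180.0 + j40.80 Ω, |Z₁| = 184.6 Ω
Branch 2 (−jX_C): Z₂ = −j32.57 Ω
Parallel: Z = Z₁Z₂/(Z₁+Z₂), |Z| = 33.36 Ω, ∠Z = -79.85°
cos φ = cos(-79.85°) = 0.1763

0.1763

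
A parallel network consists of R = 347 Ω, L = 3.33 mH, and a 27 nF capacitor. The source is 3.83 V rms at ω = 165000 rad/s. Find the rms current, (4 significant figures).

14.96 mA

X_L = ωL = 549.5 Ω
X_C = 1/(ωC) = 224.5 Ω
Parallel: admittances add. Y = 1/R + 1/(jωL) + jωC
Y = (0.002882 + j0.002635) S
|Y| = 0.003905 S → |Z| = 1/|Y| = 256.1 Ω, ∠Z = −∠Y = -42.44°
I = V/|Z| = 3.83/256.1 = 14.96 mA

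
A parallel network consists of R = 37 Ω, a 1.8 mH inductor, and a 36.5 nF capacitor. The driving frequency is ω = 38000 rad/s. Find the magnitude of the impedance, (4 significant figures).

X_L = ωL = 68.40 Ω
X_C = 1/(ωC) = 721.0 Ω
Parallel: admittances add. Y = 1/R + 1/(jωL) + jωC
Y = (0.02703 − j0.01323) S
|Y| = 0.03009 S → |Z| = 1/|Y| = 33.23 Ω, ∠Z = −∠Y = 26.09°

33.23 Ω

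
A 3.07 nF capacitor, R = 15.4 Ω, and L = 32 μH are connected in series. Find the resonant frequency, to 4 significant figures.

ω₀ = 1/√(LC) = 1/√(3.2e-05 × 3.07e-09) = 3.19e+06 rad/s
f₀ = ω₀/(2π) = 507.8 kHz

507.8 kHz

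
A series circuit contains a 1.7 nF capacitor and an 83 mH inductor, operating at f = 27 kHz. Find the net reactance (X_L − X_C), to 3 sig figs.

ω = 2πf = 169600 rad/s
X_L = ωL = 14100 Ω
X_C = 1/(ωC) = 3470 Ω
X = 14100 − 3470 = 10600 Ω

10600 Ω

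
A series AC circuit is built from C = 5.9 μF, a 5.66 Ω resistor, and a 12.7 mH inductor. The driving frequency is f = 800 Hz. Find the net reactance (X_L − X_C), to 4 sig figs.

30.12 Ω

ω = 2πf = 5027 rad/s
X_L = ωL = 63.84 Ω
X_C = 1/(ωC) = 33.72 Ω
X = 63.84 − 33.72 = 30.12 Ω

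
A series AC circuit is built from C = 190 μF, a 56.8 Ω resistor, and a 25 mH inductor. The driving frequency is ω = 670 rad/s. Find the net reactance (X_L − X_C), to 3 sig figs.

8.89 Ω

X_L = ωL = 16.8 Ω
X_C = 1/(ωC) = 7.86 Ω
X = 16.8 − 7.86 = 8.89 Ω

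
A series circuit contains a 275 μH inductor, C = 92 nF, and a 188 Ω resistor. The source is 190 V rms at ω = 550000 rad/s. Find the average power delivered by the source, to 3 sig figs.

X_L = ωL = 151 Ω
X_C = 1/(ωC) = 19.8 Ω
Net reactance X = X_L − X_C = 131 Ω
Z = 188 + j131 Ω
|Z| = √(188² + 131²) = 229 Ω
∠Z = arctan(131/188) = 35.0°
I = V/|Z| = 828 mA
P = VI cos φ = 190 × 0.828 × cos(35.0°) = 129 W

129 W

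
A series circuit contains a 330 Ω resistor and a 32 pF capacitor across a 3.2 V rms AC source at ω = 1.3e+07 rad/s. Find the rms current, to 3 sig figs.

1.32 mA

X_C = 1/(ωC) = 2400 Ω
Z = 330 − j2400 Ω
|Z| = √(330² + 2400²) = 2430 Ω
I = V/|Z| = 3.2/2430 = 1.32 mA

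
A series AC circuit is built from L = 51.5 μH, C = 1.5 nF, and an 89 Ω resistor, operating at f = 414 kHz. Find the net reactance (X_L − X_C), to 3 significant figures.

-122 Ω

ω = 2πf = 2.601e+06 rad/s
X_L = ωL = 134 Ω
X_C = 1/(ωC) = 256 Ω
X = 134 − 256 = -122 Ω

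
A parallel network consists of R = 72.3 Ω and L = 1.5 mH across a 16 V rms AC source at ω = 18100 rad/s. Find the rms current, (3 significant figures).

X_L = ωL = 27.2 Ω
Parallel: admittances add. Y = 1/R + 1/(jωL)
Y = (0.0138 − j0.0368) S
|Y| = 0.0393 S → |Z| = 1/|Y| = 25.4 Ω, ∠Z = −∠Y = 69.4°
I = V/|Z| = 16/25.4 = 629 mA

629 mA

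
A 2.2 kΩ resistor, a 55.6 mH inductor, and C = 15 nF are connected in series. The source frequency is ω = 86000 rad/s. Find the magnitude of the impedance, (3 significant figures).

X_L = ωL = 4780 Ω
X_C = 1/(ωC) = 775 Ω
Net reactance X = X_L − X_C = 4010 Ω
Z = 2200 + j4010 Ω
|Z| = √(2200² + 4010²) = 4570 Ω

4570 Ω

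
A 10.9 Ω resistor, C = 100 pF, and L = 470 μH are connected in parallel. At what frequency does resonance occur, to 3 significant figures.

734 kHz

ω₀ = 1/√(LC) = 1/√(0.00047 × 1e-10) = 4.613e+06 rad/s
f₀ = ω₀/(2π) = 734 kHz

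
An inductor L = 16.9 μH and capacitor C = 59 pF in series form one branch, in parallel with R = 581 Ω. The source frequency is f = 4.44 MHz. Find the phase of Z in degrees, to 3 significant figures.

ω = 2πf = 2.79e+07 rad/s
X_L = ωL = 471 Ω
X_C = 1/(ωC) = 608 Ω
Branch 1: Z₁ = R = 581 Ω
Branch 2 (series LC): Z₂ = j(X_L − X_C) = −j136 Ω
Parallel: Z = Z₁Z₂/(Z₁+Z₂), |Z| = 133 Ω, ∠Z = -76.8°

-76.8°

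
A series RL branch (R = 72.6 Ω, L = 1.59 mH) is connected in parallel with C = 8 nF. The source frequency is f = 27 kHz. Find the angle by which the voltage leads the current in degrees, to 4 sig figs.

ω = 2πf = 169600 rad/s
X_L = ωL = 269.7 Ω
X_C = 1/(ωC) = 736.8 Ω
Branch 1 (R+jX_L): Z₁ = 72.60 + j269.7 Ω, |Z₁| = 279.3 Ω
Branch 2 (−jX_C): Z₂ = −j736.8 Ω
Parallel: Z = Z₁Z₂/(Z₁+Z₂), |Z| = 435.4 Ω, ∠Z = 66.10°

66.10°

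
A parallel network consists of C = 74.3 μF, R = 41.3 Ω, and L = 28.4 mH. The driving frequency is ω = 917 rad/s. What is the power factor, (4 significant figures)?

0.6314

X_L = ωL = 26.04 Ω
X_C = 1/(ωC) = 14.68 Ω
Parallel: admittances add. Y = 1/R + 1/(jωL) + jωC
Y = (0.02421 + j0.02973) S
|Y| = 0.03835 S → |Z| = 1/|Y| = 26.08 Ω, ∠Z = −∠Y = -50.84°
cos φ = cos(-50.84°) = 0.6314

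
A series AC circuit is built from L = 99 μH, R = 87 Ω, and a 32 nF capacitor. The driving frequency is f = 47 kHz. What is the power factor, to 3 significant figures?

0.751

ω = 2πf = 295300 rad/s
X_L = ωL = 29.2 Ω
X_C = 1/(ωC) = 106 Ω
Net reactance X = X_L − X_C = -76.6 Ω
Z = 87.0 − j76.6 Ω
|Z| = √(87.0² + 76.6²) = 116 Ω
∠Z = arctan(-76.6/87.0) = -41.4°
cos φ = cos(-41.4°) = 0.751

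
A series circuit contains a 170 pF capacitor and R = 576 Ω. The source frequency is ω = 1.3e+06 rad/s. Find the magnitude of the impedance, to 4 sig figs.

4561 Ω

X_C = 1/(ωC) = 4525 Ω
Z = 576.0 − j4525 Ω
|Z| = √(576.0² + 4525²) = 4561 Ω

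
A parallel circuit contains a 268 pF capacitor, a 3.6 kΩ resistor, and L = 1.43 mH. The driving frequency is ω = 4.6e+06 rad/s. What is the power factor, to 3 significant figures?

X_L = ωL = 6580 Ω
X_C = 1/(ωC) = 811 Ω
Parallel: admittances add. Y = 1/R + 1/(jωL) + jωC
Y = (0.000278 + j0.00108) S
|Y| = 0.00112 S → |Z| = 1/|Y| = 896 Ω, ∠Z = −∠Y = -75.6°
cos φ = cos(-75.6°) = 0.249

0.249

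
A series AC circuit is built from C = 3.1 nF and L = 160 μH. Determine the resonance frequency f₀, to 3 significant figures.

226 kHz

ω₀ = 1/√(LC) = 1/√(0.00016 × 3.1e-09) = 1.42e+06 rad/s
f₀ = ω₀/(2π) = 226 kHz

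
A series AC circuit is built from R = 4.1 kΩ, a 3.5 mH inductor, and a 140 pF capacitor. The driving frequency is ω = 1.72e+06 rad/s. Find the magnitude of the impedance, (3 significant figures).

4510 Ω

X_L = ωL = 6020 Ω
X_C = 1/(ωC) = 4150 Ω
Net reactance X = X_L − X_C = 1870 Ω
Z = 4100 + j1870 Ω
|Z| = √(4100² + 1870²) = 4510 Ω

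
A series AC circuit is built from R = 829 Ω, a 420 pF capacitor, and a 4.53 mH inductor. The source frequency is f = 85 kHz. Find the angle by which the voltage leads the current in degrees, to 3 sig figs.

-67.9°

ω = 2πf = 534100 rad/s
X_L = ωL = 2420 Ω
X_C = 1/(ωC) = 4460 Ω
Net reactance X = X_L − X_C = -2040 Ω
Z = 829 − j2040 Ω
|Z| = √(829² + 2040²) = 2200 Ω
∠Z = arctan(-2040/829) = -67.9°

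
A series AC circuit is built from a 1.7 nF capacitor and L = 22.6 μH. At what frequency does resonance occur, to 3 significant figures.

ω₀ = 1/√(LC) = 1/√(2.26e-05 × 1.7e-09) = 5.102e+06 rad/s
f₀ = ω₀/(2π) = 812 kHz

812 kHz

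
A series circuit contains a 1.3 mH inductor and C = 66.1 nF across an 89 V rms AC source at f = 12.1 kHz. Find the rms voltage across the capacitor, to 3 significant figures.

ω = 2πf = 76030 rad/s
X_L = ωL = 98.8 Ω
X_C = 1/(ωC) = 199 Ω
Net reactance X = X_L − X_C = -100 Ω
Z = − j100 Ω
|Z| = √(0² + 100²) = 100 Ω
I = V/|Z| = 889 mA
V_C = I·|Z_C| = 0.889 × 199 = 177 V

177 V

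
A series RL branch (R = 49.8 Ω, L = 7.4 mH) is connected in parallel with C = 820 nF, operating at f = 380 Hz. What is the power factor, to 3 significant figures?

ω = 2πf = 2388 rad/s
X_L = ωL = 17.7 Ω
X_C = 1/(ωC) = 511 Ω
Branch 1 (R+jX_L): Z₁ = 49.8 + j17.7 Ω, |Z₁| = 52.8 Ω
Branch 2 (−jX_C): Z₂ = −j511 Ω
Parallel: Z = Z₁Z₂/(Z₁+Z₂), |Z| = 54.5 Ω, ∠Z = 13.8°
cos φ = cos(13.8°) = 0.971

0.971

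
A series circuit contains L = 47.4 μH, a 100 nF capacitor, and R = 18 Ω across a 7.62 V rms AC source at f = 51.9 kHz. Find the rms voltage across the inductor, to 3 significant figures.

5.00 V

ω = 2πf = 326100 rad/s
X_L = ωL = 15.5 Ω
X_C = 1/(ωC) = 30.7 Ω
Net reactance X = X_L − X_C = -15.2 Ω
Z = 18.0 − j15.2 Ω
|Z| = √(18.0² + 15.2²) = 23.6 Ω
I = V/|Z| = 323 mA
V_L = I·|Z_L| = 0.323 × 15.5 = 5.00 V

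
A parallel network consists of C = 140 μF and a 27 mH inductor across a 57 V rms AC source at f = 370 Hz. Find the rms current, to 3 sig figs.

ω = 2πf = 2325 rad/s
X_L = ωL = 62.8 Ω
X_C = 1/(ωC) = 3.07 Ω
Parallel: admittances add. Y = 1/(jωL) + jωC
Y = (0 + j0.310) S
|Y| = 0.310 S → |Z| = 1/|Y| = 3.23 Ω, ∠Z = −∠Y = -90.0°
I = V/|Z| = 57/3.23 = 17.6 A

17.6 A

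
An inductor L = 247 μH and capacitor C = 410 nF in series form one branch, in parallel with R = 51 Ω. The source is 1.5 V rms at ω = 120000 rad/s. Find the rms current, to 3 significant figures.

X_L = ωL = 29.6 Ω
X_C = 1/(ωC) = 20.3 Ω
Branch 1: Z₁ = R = 51.0 Ω
Branch 2 (series LC): Z₂ = j(X_L − X_C) = j9.31 Ω
Parallel: Z = Z₁Z₂/(Z₁+Z₂), |Z| = 9.16 Ω, ∠Z = 79.6°
I = V/|Z| = 1.5/9.16 = 164 mA

164 mA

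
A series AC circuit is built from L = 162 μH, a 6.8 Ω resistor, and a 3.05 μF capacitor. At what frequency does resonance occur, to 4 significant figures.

7.160 kHz

ω₀ = 1/√(LC) = 1/√(0.000162 × 3.05e-06) = 44990 rad/s
f₀ = ω₀/(2π) = 7.160 kHz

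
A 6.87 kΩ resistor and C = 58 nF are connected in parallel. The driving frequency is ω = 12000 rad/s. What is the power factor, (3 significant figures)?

X_C = 1/(ωC) = 1440 Ω
Parallel: admittances add. Y = 1/R + jωC
Y = (0.000146 + j0.000696) S
|Y| = 0.000711 S → |Z| = 1/|Y| = 1410 Ω, ∠Z = −∠Y = -78.2°
cos φ = cos(-78.2°) = 0.205

0.205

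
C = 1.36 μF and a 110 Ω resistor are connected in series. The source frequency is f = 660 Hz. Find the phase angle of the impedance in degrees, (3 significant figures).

ω = 2πf = 4147 rad/s
X_C = 1/(ωC) = 177 Ω
Z = 110 − j177 Ω
|Z| = √(110² + 177²) = 209 Ω
∠Z = arctan(-177/110) = -58.2°

-58.2°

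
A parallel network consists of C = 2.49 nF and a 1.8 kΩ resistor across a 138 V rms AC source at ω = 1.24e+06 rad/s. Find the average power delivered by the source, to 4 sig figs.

X_C = 1/(ωC) = 323.9 Ω
Parallel: admittances add. Y = 1/R + jωC
Y = (0.0005556 + j0.003088) S
|Y| = 0.003137 S → |Z| = 1/|Y| = 318.8 Ω, ∠Z = −∠Y = -79.80°
I = V/|Z| = 432.9 mA
P = VI cos φ = 138 × 0.4329 × cos(-79.80°) = 10.58 W

10.58 W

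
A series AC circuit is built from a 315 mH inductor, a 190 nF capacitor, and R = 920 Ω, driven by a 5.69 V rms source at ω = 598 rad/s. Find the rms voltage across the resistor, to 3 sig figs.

0.604 V

X_L = ωL = 188 Ω
X_C = 1/(ωC) = 8800 Ω
Net reactance X = X_L − X_C = -8610 Ω
Z = 920 − j8610 Ω
|Z| = √(920² + 8610²) = 8660 Ω
I = V/|Z| = 657 μA
V_R = I·|Z_R| = 0.000657 × 920 = 0.604 V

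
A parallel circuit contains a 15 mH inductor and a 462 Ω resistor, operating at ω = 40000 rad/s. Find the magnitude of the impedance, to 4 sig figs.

X_L = ωL = 600.0 Ω
Parallel: admittances add. Y = 1/R + 1/(jωL)
Y = (0.002165 − j0.001667) S
|Y| = 0.002732 S → |Z| = 1/|Y| = 366.1 Ω, ∠Z = −∠Y = 37.60°

366.1 Ω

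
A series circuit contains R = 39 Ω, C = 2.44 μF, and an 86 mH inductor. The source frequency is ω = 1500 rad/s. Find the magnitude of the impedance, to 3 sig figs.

149 Ω

X_L = ωL = 129 Ω
X_C = 1/(ωC) = 273 Ω
Net reactance X = X_L − X_C = -144 Ω
Z = 39.0 − j144 Ω
|Z| = √(39.0² + 144²) = 149 Ω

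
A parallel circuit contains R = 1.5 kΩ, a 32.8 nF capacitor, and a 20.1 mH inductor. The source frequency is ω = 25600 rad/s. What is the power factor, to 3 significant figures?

X_L = ωL = 515 Ω
X_C = 1/(ωC) = 1190 Ω
Parallel: admittances add. Y = 1/R + 1/(jωL) + jωC
Y = (0.000667 − j0.00110) S
|Y| = 0.00129 S → |Z| = 1/|Y| = 776 Ω, ∠Z = −∠Y = 58.9°
cos φ = cos(58.9°) = 0.517

0.517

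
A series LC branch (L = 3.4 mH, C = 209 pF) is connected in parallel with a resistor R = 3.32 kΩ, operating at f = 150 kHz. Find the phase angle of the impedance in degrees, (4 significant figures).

ω = 2πf = 942500 rad/s
X_L = ωL = 3204 Ω
X_C = 1/(ωC) = 5077 Ω
Branch 1: Z₁ = R = 3320 Ω
Branch 2 (series LC): Z₂ = j(X_L − X_C) = −j1872 Ω
Parallel: Z = Z₁Z₂/(Z₁+Z₂), |Z| = 1631 Ω, ∠Z = -60.58°

-60.58°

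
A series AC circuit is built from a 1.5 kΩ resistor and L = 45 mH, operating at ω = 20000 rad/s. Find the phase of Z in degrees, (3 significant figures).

31.0°

X_L = ωL = 900 Ω
Z = 1500 + j900 Ω
|Z| = √(1500² + 900²) = 1750 Ω
∠Z = arctan(900/1500) = 31.0°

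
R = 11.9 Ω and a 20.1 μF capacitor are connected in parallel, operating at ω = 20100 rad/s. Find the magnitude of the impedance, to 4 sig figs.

2.423 Ω

X_C = 1/(ωC) = 2.475 Ω
Parallel: admittances add. Y = 1/R + jωC
Y = (0.08403 + j0.4040) S
|Y| = 0.4127 S → |Z| = 1/|Y| = 2.423 Ω, ∠Z = −∠Y = -78.25°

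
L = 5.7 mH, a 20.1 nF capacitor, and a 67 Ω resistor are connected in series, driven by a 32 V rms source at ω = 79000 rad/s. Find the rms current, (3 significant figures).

167 mA

X_L = ωL = 450 Ω
X_C = 1/(ωC) = 630 Ω
Net reactance X = X_L − X_C = -179 Ω
Z = 67.0 − j179 Ω
|Z| = √(67.0² + 179²) = 192 Ω
I = V/|Z| = 32/192 = 167 mA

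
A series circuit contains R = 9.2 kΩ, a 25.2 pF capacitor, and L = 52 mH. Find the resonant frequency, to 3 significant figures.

139 kHz

ω₀ = 1/√(LC) = 1/√(0.052 × 2.52e-11) = 873600 rad/s
f₀ = ω₀/(2π) = 139 kHz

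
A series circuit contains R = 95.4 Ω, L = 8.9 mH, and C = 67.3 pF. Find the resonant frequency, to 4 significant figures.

205.6 kHz

ω₀ = 1/√(LC) = 1/√(0.0089 × 6.73e-11) = 1.292e+06 rad/s
f₀ = ω₀/(2π) = 205.6 kHz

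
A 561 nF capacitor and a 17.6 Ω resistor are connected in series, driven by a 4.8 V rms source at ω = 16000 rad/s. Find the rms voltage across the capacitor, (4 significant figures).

4.741 V

X_C = 1/(ωC) = 111.4 Ω
Z = 17.60 − j111.4 Ω
|Z| = √(17.60² + 111.4²) = 112.8 Ω
I = V/|Z| = 42.56 mA
V_C = I·|Z_C| = 0.04256 × 111.4 = 4.741 V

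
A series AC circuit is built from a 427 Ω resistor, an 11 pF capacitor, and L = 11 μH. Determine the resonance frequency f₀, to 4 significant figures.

ω₀ = 1/√(LC) = 1/√(1.1e-05 × 1.1e-11) = 9.091e+07 rad/s
f₀ = ω₀/(2π) = 14.47 MHz

14.47 MHz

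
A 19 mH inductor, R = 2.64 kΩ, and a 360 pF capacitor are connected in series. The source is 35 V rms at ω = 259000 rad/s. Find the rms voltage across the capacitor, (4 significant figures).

X_L = ωL = 4921 Ω
X_C = 1/(ωC) = 10730 Ω
Net reactance X = X_L − X_C = -5804 Ω
Z = 2640 − j5804 Ω
|Z| = √(2640² + 5804²) = 6376 Ω
I = V/|Z| = 5.489 mA
V_C = I·|Z_C| = 0.005489 × 10730 = 58.87 V

58.87 V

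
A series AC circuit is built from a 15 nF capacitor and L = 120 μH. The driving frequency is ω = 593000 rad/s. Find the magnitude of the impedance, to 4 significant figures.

X_L = ωL = 71.16 Ω
X_C = 1/(ωC) = 112.4 Ω
Net reactance X = X_L − X_C = -41.26 Ω
Z = − j41.26 Ω
|Z| = √(0² + 41.26²) = 41.26 Ω

41.26 Ω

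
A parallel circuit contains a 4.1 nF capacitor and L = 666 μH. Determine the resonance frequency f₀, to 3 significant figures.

ω₀ = 1/√(LC) = 1/√(0.000666 × 4.1e-09) = 605200 rad/s
f₀ = ω₀/(2π) = 96.3 kHz

96.3 kHz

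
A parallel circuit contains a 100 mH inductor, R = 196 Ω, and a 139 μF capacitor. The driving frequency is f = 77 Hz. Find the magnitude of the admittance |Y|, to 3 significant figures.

ω = 2πf = 483.8 rad/s
X_L = ωL = 48.4 Ω
X_C = 1/(ωC) = 14.9 Ω
Parallel: admittances add. Y = 1/R + 1/(jωL) + jωC
Y = (0.00510 + j0.0466) S
|Y| = 0.0469 S → |Z| = 1/|Y| = 21.3 Ω, ∠Z = −∠Y = -83.7°

46.9 mS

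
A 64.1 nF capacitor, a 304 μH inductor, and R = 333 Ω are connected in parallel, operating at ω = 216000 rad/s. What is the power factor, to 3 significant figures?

X_L = ωL = 65.7 Ω
X_C = 1/(ωC) = 72.2 Ω
Parallel: admittances add. Y = 1/R + 1/(jωL) + jωC
Y = (0.00300 − j0.00138) S
|Y| = 0.00331 S → |Z| = 1/|Y| = 302 Ω, ∠Z = −∠Y = 24.7°
cos φ = cos(24.7°) = 0.908

0.908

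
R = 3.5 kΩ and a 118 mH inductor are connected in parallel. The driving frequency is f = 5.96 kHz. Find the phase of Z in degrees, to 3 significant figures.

38.4°

ω = 2πf = 37450 rad/s
X_L = ωL = 4420 Ω
Parallel: admittances add. Y = 1/R + 1/(jωL)
Y = (0.000286 − j0.000226) S
|Y| = 0.000364 S → |Z| = 1/|Y| = 2740 Ω, ∠Z = −∠Y = 38.4°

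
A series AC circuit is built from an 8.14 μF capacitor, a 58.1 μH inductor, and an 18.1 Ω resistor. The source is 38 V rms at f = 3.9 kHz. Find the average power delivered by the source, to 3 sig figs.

76.8 W

ω = 2πf = 24500 rad/s
X_L = ωL = 1.42 Ω
X_C = 1/(ωC) = 5.01 Ω
Net reactance X = X_L − X_C = -3.59 Ω
Z = 18.1 − j3.59 Ω
|Z| = √(18.1² + 3.59²) = 18.5 Ω
∠Z = arctan(-3.59/18.1) = -11.2°
I = V/|Z| = 2.06 A
P = VI cos φ = 38 × 2.06 × cos(-11.2°) = 76.8 W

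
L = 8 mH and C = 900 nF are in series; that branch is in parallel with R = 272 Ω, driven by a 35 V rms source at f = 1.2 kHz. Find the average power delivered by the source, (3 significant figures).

4.50 W

ω = 2πf = 7540 rad/s
X_L = ωL = 60.3 Ω
X_C = 1/(ωC) = 147 Ω
Branch 1: Z₁ = R = 272 Ω
Branch 2 (series LC): Z₂ = j(X_L − X_C) = −j87.0 Ω
Parallel: Z = Z₁Z₂/(Z₁+Z₂), |Z| = 82.9 Ω, ∠Z = -72.3°
I = V/|Z| = 422 mA
P = VI cos φ = 35 × 0.422 × cos(-72.3°) = 4.50 W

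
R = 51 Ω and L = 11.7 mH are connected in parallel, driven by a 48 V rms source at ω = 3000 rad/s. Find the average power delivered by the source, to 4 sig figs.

X_L = ωL = 35.10 Ω
Parallel: admittances add. Y = 1/R + 1/(jωL)
Y = (0.01961 − j0.02849) S
|Y| = 0.03459 S → |Z| = 1/|Y| = 28.91 Ω, ∠Z = −∠Y = 55.46°
I = V/|Z| = 1.660 A
P = VI cos φ = 48 × 1.660 × cos(55.46°) = 45.18 W

45.18 W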